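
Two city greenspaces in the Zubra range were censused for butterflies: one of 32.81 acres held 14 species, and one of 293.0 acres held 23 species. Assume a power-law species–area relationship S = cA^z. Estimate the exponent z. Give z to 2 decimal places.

Taking logs: ln S = ln c + z ln A, so z = (ln S₂ − ln S₁)/(ln A₂ − ln A₁).
z = ln(23/14) / ln(293/32.81) = ln(1.643) / ln(8.93) = 0.4964 / 2.1894 = 0.2267

0.23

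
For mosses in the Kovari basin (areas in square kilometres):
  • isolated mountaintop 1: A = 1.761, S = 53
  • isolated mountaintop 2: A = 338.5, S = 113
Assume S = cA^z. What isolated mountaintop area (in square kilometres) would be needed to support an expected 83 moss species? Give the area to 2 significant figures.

40 square kilometres

z = ln(113/53) / ln(338.5/1.761) = 0.7571 / 5.2586 = 0.1440
c = 53 / 1.761^0.1440 = 53 / 1.085 = 48.85
A = (83/48.85)^(1/0.1440) ⇒ ln A = ln(1.699)/0.1440 = 3.6814
A = e^3.6814 ≈ 39.7 square kilometres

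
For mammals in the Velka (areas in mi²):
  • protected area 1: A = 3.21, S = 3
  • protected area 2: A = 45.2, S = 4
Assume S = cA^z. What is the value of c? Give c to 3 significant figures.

2.64

z = ln(S₂/S₁) / ln(A₂/A₁) = ln(4/3) / ln(45.2/3.21) = 0.2877 / 2.6448 = 0.1088
c = S₁ / A₁^z = 3 / 3.21^0.1088 = 3 / 1.135 = 2.643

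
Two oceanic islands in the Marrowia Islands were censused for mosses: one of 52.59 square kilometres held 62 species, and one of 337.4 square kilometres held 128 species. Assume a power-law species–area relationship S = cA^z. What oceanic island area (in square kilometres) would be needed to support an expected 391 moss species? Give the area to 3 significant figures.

5910 square kilometres

z = ln(128/62) / ln(337.4/52.59) = 0.7249 / 1.8587 = 0.3900
c = 62 / 52.59^0.3900 = 62 / 4.69 = 13.22
A = (391/13.22)^(1/0.3900) ⇒ ln A = ln(29.57)/0.3900 = 8.6846
A = e^8.6846 ≈ 5911 square kilometres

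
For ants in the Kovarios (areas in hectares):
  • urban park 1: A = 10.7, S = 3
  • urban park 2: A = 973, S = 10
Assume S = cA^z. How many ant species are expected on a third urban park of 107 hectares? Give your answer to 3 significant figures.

z = ln(10/3) / ln(973/10.7) = 1.2040 / 4.5101 = 0.2669
c = 3 / 10.7^0.2669 = 3 / 1.883 = 1.593
S₃ = 1.593 × 107^0.2669 = 1.593 × 3.481 ≈ 5.547

5.55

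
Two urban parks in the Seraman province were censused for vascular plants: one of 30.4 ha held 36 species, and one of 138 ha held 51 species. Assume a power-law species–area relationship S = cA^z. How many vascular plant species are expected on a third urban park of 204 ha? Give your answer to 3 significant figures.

55.8

z = ln(51/36) / ln(138/30.4) = 0.3483 / 1.5128 = 0.2302
c = 36 / 30.4^0.2302 = 36 / 2.195 = 16.4
S₃ = 16.4 × 204^0.2302 = 16.4 × 3.402 ≈ 55.8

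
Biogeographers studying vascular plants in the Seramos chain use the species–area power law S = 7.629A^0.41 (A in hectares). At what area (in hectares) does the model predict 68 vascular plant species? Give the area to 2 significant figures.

210 hectares

68 = 7.629 × A^0.41  ⇒  A^0.41 = 68/7.629 = 8.913
ln A = ln(8.913) / 0.41 = 2.1876 / 0.41 = 5.3355
A = e^5.3355 ≈ 207.6 hectares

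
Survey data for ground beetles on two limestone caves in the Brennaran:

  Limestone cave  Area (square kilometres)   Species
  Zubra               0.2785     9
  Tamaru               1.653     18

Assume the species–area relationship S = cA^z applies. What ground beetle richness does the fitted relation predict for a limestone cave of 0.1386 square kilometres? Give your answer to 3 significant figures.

z = ln(18/9) / ln(1.653/0.2785) = 0.6931 / 1.7809 = 0.3892
c = 9 / 0.2785^0.3892 = 9 / 0.608 = 14.8
S₃ = 14.8 × 0.1386^0.3892 = 14.8 × 0.4634 ≈ 6.859

6.86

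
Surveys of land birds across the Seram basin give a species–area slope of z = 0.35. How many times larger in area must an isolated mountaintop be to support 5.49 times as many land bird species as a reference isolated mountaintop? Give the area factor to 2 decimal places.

129.74

(A₂/A₁)^0.35 = 5.49, so A₂/A₁ = 5.49^(1/0.35) = 5.49^2.857
ln(A₂/A₁) = ln 5.49 / 0.35 = 1.7029 / 0.35 = 4.8655
A₂/A₁ = e^4.8655 ≈ 129.7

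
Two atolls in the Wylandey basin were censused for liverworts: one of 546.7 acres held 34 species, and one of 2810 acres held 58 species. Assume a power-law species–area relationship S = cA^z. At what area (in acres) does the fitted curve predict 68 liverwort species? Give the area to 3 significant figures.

4580 acres

z = ln(58/34) / ln(2810/546.7) = 0.5341 / 1.6370 = 0.3262
c = 34 / 546.7^0.3262 = 34 / 7.82 = 4.348
A = (68/4.348)^(1/0.3262) ⇒ ln A = ln(15.64)/0.3262 = 8.4285
A = e^8.4285 ≈ 4576 acres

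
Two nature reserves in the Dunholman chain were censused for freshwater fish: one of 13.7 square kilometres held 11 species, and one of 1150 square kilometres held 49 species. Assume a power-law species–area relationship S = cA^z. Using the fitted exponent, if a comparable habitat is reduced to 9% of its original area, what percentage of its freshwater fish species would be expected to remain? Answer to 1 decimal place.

z = ln(49/11) / ln(1150/13.7) = 1.4939 / 4.4301 = 0.3372
S_new/S_old = (A_new/A_old)^z = 0.09^0.3372 = exp(0.3372 × -2.4079) = 0.444

44.4%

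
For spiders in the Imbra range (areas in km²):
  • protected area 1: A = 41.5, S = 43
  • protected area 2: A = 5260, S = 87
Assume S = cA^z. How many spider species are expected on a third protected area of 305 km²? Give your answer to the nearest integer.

z = ln(87/43) / ln(5260/41.5) = 0.7047 / 4.8422 = 0.1455
c = 43 / 41.5^0.1455 = 43 / 1.72 = 25
S₃ = 25 × 305^0.1455 = 25 × 2.299 ≈ 57.48

57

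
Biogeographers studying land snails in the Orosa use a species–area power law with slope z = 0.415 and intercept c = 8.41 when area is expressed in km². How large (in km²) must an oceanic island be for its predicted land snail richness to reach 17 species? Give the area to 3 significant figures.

5.45 km²

17 = 8.41 × A^0.415  ⇒  A^0.415 = 17/8.41 = 2.021
ln A = ln(2.021) / 0.415 = 0.7038 / 0.415 = 1.6959
A = e^1.6959 ≈ 5.451 km²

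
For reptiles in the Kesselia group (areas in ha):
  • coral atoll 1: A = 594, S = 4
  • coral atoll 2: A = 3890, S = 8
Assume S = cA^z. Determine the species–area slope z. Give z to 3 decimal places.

Taking logs: ln S = ln c + z ln A, so z = (ln S₂ − ln S₁)/(ln A₂ − ln A₁).
z = ln(8/4) / ln(3890/594) = ln(2) / ln(6.549) = 0.6931 / 1.8793 = 0.3688

0.369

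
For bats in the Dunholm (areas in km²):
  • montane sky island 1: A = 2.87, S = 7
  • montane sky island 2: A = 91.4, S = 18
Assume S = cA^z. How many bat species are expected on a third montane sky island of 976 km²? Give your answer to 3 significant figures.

z = ln(18/7) / ln(91.4/2.87) = 0.9445 / 3.4609 = 0.2729
c = 7 / 2.87^0.2729 = 7 / 1.333 = 5.25
S₃ = 5.25 × 976^0.2729 = 5.25 × 6.543 ≈ 34.35

34.4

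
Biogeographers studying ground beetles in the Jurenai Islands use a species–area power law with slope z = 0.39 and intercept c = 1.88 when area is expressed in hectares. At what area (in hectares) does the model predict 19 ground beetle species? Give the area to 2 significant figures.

19 = 1.88 × A^0.39  ⇒  A^0.39 = 19/1.88 = 10.11
ln A = ln(10.11) / 0.39 = 2.3132 / 0.39 = 5.9312
A = e^5.9312 ≈ 376.6 hectares

380 hectares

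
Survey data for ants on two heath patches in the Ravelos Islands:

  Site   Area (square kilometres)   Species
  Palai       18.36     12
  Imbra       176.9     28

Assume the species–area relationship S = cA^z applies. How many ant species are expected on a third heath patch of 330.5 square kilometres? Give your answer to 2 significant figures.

35

z = ln(28/12) / ln(176.9/18.36) = 0.8473 / 2.2654 = 0.3740
c = 12 / 18.36^0.3740 = 12 / 2.97 = 4.041
S₃ = 4.041 × 330.5^0.3740 = 4.041 × 8.754 ≈ 35.37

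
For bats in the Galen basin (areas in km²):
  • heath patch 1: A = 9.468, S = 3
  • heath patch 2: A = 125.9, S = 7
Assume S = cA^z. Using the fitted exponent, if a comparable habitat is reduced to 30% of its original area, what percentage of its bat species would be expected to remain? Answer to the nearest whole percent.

67%

z = ln(7/3) / ln(125.9/9.468) = 0.8473 / 2.5876 = 0.3274
S_new/S_old = (A_new/A_old)^z = 0.3^0.3274 = exp(0.3274 × -1.2040) = 0.6742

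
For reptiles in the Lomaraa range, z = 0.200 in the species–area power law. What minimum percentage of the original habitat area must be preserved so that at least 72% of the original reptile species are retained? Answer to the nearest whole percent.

Need (A_new/A_old)^0.2 = 0.72, so A_new/A_old = 0.72^(1/0.2) = 0.72^5
ln(A_new/A_old) = ln 0.72 / 0.2 = -0.3285 / 0.2 = -1.6425
A_new/A_old = e^-1.6425 ≈ 0.1935

19%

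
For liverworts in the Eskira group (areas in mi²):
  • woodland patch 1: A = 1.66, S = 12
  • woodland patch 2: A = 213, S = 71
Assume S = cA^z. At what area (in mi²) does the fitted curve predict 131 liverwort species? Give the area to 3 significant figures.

z = ln(71/12) / ln(213/1.66) = 1.7778 / 4.8545 = 0.3662
c = 12 / 1.66^0.3662 = 12 / 1.204 = 9.967
A = (131/9.967)^(1/0.3662) ⇒ ln A = ln(13.14)/0.3662 = 7.0339
A = e^7.0339 ≈ 1134 mi²

1130 mi²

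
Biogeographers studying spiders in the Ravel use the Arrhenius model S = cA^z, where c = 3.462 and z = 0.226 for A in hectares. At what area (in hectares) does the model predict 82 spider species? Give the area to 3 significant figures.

1210000 hectares

82 = 3.462 × A^0.226  ⇒  A^0.226 = 82/3.462 = 23.69
ln A = ln(23.69) / 0.226 = 3.1649 / 0.226 = 14.0039
A = e^14.0039 ≈ 1207258 hectares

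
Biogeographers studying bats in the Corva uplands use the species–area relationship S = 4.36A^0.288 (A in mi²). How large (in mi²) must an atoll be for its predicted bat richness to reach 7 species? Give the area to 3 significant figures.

5.18 mi²

7 = 4.36 × A^0.288  ⇒  A^0.288 = 7/4.36 = 1.606
ln A = ln(1.606) / 0.288 = 0.4734 / 0.288 = 1.6439
A = e^1.6439 ≈ 5.175 mi²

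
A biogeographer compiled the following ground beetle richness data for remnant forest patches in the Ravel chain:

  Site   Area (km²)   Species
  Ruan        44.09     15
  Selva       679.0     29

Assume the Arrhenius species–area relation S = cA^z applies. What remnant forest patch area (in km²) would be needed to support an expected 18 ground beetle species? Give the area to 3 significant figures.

93.9 km²

z = ln(29/15) / ln(679/44.09) = 0.6592 / 2.7344 = 0.2411
c = 15 / 44.09^0.2411 = 15 / 2.491 = 6.021
A = (18/6.021)^(1/0.2411) ⇒ ln A = ln(2.99)/0.2411 = 4.5425
A = e^4.5425 ≈ 93.92 km²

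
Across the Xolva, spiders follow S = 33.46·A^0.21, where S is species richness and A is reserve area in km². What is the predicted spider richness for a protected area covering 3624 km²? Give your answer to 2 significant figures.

190

S = 33.46 × 3624^0.21 = 33.46 × 5.59 ≈ 187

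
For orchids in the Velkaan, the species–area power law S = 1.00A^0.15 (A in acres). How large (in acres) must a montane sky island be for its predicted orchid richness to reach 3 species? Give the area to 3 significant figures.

3 = 1 × A^0.15  ⇒  A^0.15 = 3/1 = 3
ln A = ln(3) / 0.15 = 1.0986 / 0.15 = 7.3241
A = e^7.3241 ≈ 1516 acres

1520 acres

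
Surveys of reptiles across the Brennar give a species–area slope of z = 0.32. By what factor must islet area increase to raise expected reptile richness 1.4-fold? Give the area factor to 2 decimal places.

2.86

(A₂/A₁)^0.32 = 1.4, so A₂/A₁ = 1.4^(1/0.32) = 1.4^3.125
ln(A₂/A₁) = ln 1.4 / 0.32 = 0.3365 / 0.32 = 1.0515
A₂/A₁ = e^1.0515 ≈ 2.862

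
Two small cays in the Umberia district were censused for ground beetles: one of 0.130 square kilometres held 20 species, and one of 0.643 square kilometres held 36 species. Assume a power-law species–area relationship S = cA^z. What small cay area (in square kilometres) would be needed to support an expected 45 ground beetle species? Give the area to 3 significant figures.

z = ln(36/20) / ln(0.643/0.13) = 0.5878 / 1.5986 = 0.3677
c = 20 / 0.13^0.3677 = 20 / 0.4723 = 42.35
A = (45/42.35)^(1/0.3677) ⇒ ln A = ln(1.063)/0.3677 = 0.1653
A = e^0.1653 ≈ 1.18 square kilometres

1.18 square kilometres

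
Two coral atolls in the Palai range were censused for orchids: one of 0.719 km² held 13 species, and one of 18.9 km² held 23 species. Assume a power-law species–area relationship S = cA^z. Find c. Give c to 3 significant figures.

z = ln(S₂/S₁) / ln(A₂/A₁) = ln(23/13) / ln(18.9/0.719) = 0.5705 / 3.2691 = 0.1745
c = S₁ / A₁^z = 13 / 0.719^0.1745 = 13 / 0.9441 = 13.77

13.8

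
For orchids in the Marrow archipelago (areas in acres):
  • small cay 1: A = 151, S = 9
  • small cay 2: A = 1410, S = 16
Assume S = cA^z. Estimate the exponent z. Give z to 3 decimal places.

0.258

Taking logs: ln S = ln c + z ln A, so z = (ln S₂ − ln S₁)/(ln A₂ − ln A₁).
z = ln(16/9) / ln(1410/151) = ln(1.778) / ln(9.338) = 0.5754 / 2.2341 = 0.2575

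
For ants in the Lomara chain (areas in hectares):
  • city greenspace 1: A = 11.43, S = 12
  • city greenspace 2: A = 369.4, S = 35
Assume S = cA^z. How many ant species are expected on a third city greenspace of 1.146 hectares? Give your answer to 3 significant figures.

5.91

z = ln(35/12) / ln(369.4/11.43) = 1.0704 / 3.4756 = 0.3080
c = 12 / 11.43^0.3080 = 12 / 2.118 = 5.667
S₃ = 5.667 × 1.146^0.3080 = 5.667 × 1.043 ≈ 5.909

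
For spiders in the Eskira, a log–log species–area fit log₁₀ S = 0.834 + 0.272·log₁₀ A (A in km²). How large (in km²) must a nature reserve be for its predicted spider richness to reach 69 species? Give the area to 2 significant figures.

4900 km²

69 = 6.823 × A^0.272  ⇒  A^0.272 = 69/6.823 = 10.11
ln A = ln(10.11) / 0.272 = 2.3138 / 0.272 = 8.5064
A = e^8.5064 ≈ 4947 km²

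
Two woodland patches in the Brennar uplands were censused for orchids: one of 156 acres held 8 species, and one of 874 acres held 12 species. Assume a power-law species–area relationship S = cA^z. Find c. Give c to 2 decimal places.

2.44

z = ln(S₂/S₁) / ln(A₂/A₁) = ln(12/8) / ln(874/156) = 0.4055 / 1.7232 = 0.2353
c = S₁ / A₁^z = 8 / 156^0.2353 = 8 / 3.281 = 2.438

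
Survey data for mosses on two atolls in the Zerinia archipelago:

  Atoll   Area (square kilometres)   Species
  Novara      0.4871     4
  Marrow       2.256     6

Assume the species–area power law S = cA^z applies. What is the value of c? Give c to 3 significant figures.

z = ln(S₂/S₁) / ln(A₂/A₁) = ln(6/4) / ln(2.256/0.4871) = 0.4055 / 1.5329 = 0.2645
c = S₁ / A₁^z = 4 / 0.4871^0.2645 = 4 / 0.8267 = 4.838

4.84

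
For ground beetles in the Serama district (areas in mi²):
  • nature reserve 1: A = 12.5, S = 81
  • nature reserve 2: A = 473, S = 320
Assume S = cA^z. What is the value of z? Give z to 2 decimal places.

Taking logs: ln S = ln c + z ln A, so z = (ln S₂ − ln S₁)/(ln A₂ − ln A₁).
z = ln(320/81) / ln(473/12.5) = ln(3.951) / ln(37.84) = 1.3739 / 3.6334 = 0.3781

0.38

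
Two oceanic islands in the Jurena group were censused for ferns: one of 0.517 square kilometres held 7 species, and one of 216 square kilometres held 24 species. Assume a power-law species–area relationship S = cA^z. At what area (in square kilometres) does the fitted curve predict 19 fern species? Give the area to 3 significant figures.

68.8 square kilometres

z = ln(24/7) / ln(216/0.517) = 1.2321 / 6.0350 = 0.2042
c = 7 / 0.517^0.2042 = 7 / 0.874 = 8.009
A = (19/8.009)^(1/0.2042) ⇒ ln A = ln(2.372)/0.2042 = 4.2310
A = e^4.2310 ≈ 68.79 square kilometres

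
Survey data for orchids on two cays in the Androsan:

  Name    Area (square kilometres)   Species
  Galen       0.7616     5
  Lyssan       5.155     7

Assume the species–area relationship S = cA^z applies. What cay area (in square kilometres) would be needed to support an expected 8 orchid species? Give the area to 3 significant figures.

11.0 square kilometres

z = ln(7/5) / ln(5.155/0.7616) = 0.3365 / 1.9123 = 0.1760
c = 5 / 0.7616^0.1760 = 5 / 0.9532 = 5.245
A = (8/5.245)^(1/0.1760) ⇒ ln A = ln(1.525)/0.1760 = 2.3989
A = e^2.3989 ≈ 11.01 square kilometres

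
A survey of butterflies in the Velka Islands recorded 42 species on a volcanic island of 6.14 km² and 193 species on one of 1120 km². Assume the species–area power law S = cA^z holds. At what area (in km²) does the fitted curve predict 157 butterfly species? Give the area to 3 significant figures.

z = ln(193/42) / ln(1120/6.14) = 1.5250 / 5.2063 = 0.2929
c = 42 / 6.14^0.2929 = 42 / 1.702 = 24.68
A = (157/24.68)^(1/0.2929) ⇒ ln A = ln(6.361)/0.2929 = 6.3163
A = e^6.3163 ≈ 553.5 km²

554 km²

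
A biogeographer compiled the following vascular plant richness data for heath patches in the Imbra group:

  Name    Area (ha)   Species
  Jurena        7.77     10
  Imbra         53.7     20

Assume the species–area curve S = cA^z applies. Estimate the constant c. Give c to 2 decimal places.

z = ln(S₂/S₁) / ln(A₂/A₁) = ln(20/10) / ln(53.7/7.77) = 0.6931 / 1.9331 = 0.3586
c = S₁ / A₁^z = 10 / 7.77^0.3586 = 10 / 2.086 = 4.794

4.79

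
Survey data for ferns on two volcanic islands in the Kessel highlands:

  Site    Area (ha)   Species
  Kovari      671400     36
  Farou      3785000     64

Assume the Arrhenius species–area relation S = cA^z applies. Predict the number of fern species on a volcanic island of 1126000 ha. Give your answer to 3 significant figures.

z = ln(64/36) / ln(3785000/671400) = 0.5754 / 1.7294 = 0.3327
c = 36 / 671400^0.3327 = 36 / 86.81 = 0.4147
S₃ = 0.4147 × 1126000^0.3327 = 0.4147 × 103.1 ≈ 42.76

42.8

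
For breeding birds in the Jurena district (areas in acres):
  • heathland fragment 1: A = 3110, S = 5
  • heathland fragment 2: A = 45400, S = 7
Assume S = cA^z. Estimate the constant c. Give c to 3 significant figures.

z = ln(S₂/S₁) / ln(A₂/A₁) = ln(7/5) / ln(45400/3110) = 0.3365 / 2.6809 = 0.1255
c = S₁ / A₁^z = 5 / 3110^0.1255 = 5 / 2.744 = 1.822

1.82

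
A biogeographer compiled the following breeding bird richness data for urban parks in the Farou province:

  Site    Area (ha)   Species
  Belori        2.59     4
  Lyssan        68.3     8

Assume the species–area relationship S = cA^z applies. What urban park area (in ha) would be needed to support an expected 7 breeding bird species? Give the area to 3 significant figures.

z = ln(8/4) / ln(68.3/2.59) = 0.6931 / 3.2723 = 0.2118
c = 4 / 2.59^0.2118 = 4 / 1.223 = 3.27
A = (7/3.27)^(1/0.2118) ⇒ ln A = ln(2.141)/0.2118 = 3.5935
A = e^3.5935 ≈ 36.36 ha

36.4 ha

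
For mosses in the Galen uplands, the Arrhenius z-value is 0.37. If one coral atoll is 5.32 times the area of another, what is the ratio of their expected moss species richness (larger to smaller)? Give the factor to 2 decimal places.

1.86

S₂/S₁ = (A₂/A₁)^z = 5.32^0.37
ln(S₂/S₁) = 0.37 × ln 5.32 = 0.37 × 1.6715 = 0.6184
S₂/S₁ = e^0.6184 ≈ 1.856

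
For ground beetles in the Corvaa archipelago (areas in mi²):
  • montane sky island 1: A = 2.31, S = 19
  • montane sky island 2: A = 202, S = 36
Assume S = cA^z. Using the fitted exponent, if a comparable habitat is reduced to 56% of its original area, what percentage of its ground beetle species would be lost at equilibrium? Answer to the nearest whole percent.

z = ln(36/19) / ln(202/2.31) = 0.6391 / 4.4710 = 0.1429
S_new/S_old = (A_new/A_old)^z = 0.56^0.1429 = exp(0.1429 × -0.5798) = 0.9205
Fraction lost = 1 − 0.9205 = 0.07954

8%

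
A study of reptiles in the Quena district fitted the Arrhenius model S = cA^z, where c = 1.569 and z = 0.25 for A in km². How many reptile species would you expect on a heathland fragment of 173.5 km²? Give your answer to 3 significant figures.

S = 1.569 × 173.5^0.25 = 1.569 × 3.629 ≈ 5.694

5.69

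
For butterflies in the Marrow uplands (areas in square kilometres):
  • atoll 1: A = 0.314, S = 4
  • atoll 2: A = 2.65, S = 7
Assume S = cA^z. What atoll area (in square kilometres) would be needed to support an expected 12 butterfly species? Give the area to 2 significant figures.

21 square kilometres

z = ln(7/4) / ln(2.65/0.314) = 0.5596 / 2.1329 = 0.2624
c = 4 / 0.314^0.2624 = 4 / 0.7379 = 5.421
A = (12/5.421)^(1/0.2624) ⇒ ln A = ln(2.214)/0.2624 = 3.0289
A = e^3.0289 ≈ 20.67 square kilometres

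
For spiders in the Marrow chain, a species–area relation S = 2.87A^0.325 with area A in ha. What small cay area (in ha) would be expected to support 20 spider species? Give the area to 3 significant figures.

393 ha

20 = 2.87 × A^0.325  ⇒  A^0.325 = 20/2.87 = 6.969
ln A = ln(6.969) / 0.325 = 1.9414 / 0.325 = 5.9736
A = e^5.9736 ≈ 392.9 ha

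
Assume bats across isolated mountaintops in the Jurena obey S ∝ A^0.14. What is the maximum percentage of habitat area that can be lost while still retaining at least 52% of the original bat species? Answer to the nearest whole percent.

99%

Need (A_new/A_old)^0.14 = 0.52, so A_new/A_old = 0.52^(1/0.14) = 0.52^7.143
ln(A_new/A_old) = ln 0.52 / 0.14 = -0.6539 / 0.14 = -4.6709
A_new/A_old = e^-4.6709 ≈ 0.009364
Fraction that can be lost = 1 − 0.009364 = 0.9906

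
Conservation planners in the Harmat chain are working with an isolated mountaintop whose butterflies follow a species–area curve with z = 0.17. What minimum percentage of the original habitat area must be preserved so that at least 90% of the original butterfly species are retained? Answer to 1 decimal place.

53.8%

Need (A_new/A_old)^0.17 = 0.9, so A_new/A_old = 0.9^(1/0.17) = 0.9^5.882
ln(A_new/A_old) = ln 0.9 / 0.17 = -0.1054 / 0.17 = -0.6198
A_new/A_old = e^-0.6198 ≈ 0.5381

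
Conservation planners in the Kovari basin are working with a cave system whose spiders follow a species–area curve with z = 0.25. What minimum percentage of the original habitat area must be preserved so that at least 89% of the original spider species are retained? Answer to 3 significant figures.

Need (A_new/A_old)^0.25 = 0.89, so A_new/A_old = 0.89^(1/0.25) = 0.89^4
ln(A_new/A_old) = ln 0.89 / 0.25 = -0.1165 / 0.25 = -0.4661
A_new/A_old = e^-0.4661 ≈ 0.6274

62.7%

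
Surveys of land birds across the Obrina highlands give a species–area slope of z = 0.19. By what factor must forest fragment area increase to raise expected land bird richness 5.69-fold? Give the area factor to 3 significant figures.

9420

(A₂/A₁)^0.19 = 5.69, so A₂/A₁ = 5.69^(1/0.19) = 5.69^5.263
ln(A₂/A₁) = ln 5.69 / 0.19 = 1.7387 / 0.19 = 9.1511
A₂/A₁ = e^9.1511 ≈ 9425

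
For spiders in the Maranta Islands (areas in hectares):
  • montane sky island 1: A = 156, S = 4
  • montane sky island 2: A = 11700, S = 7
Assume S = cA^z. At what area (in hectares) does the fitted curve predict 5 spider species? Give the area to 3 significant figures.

z = ln(7/4) / ln(11700/156) = 0.5596 / 4.3175 = 0.1296
c = 4 / 156^0.1296 = 4 / 1.924 = 2.079
A = (5/2.079)^(1/0.1296) ⇒ ln A = ln(2.405)/0.1296 = 6.7714
A = e^6.7714 ≈ 872.6 hectares

873 hectares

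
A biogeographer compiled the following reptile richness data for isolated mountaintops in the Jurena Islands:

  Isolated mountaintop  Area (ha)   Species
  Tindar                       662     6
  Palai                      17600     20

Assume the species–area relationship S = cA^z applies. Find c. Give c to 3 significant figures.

0.553

z = ln(S₂/S₁) / ln(A₂/A₁) = ln(20/6) / ln(17600/662) = 1.2040 / 3.2804 = 0.3670
c = S₁ / A₁^z = 6 / 662^0.3670 = 6 / 10.85 = 0.5531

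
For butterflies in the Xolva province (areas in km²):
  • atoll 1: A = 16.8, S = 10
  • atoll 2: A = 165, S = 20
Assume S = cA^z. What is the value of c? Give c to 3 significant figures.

4.25

z = ln(S₂/S₁) / ln(A₂/A₁) = ln(20/10) / ln(165/16.8) = 0.6931 / 2.2846 = 0.3034
c = S₁ / A₁^z = 10 / 16.8^0.3034 = 10 / 2.354 = 4.249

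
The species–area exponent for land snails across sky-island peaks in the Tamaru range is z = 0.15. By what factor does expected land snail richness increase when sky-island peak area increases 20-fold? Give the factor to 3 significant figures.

1.57

S₂/S₁ = (A₂/A₁)^z = 20^0.15
ln(S₂/S₁) = 0.15 × ln 20 = 0.15 × 2.9957 = 0.4494
S₂/S₁ = e^0.4494 ≈ 1.567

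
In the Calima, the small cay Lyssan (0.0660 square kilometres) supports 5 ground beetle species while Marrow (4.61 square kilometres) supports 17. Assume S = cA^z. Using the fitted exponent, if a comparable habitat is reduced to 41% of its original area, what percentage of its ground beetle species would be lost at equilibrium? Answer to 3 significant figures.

22.7%

z = ln(17/5) / ln(4.61/0.066) = 1.2238 / 4.2463 = 0.2882
S_new/S_old = (A_new/A_old)^z = 0.41^0.2882 = exp(0.2882 × -0.8916) = 0.7734
Fraction lost = 1 − 0.7734 = 0.2266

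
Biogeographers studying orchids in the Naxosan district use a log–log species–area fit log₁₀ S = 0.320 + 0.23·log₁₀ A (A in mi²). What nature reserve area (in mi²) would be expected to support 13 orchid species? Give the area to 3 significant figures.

13 = 2.089 × A^0.23  ⇒  A^0.23 = 13/2.089 = 6.222
ln A = ln(6.222) / 0.23 = 1.8281 / 0.23 = 7.9484
A = e^7.9484 ≈ 2831 mi²

2830 mi²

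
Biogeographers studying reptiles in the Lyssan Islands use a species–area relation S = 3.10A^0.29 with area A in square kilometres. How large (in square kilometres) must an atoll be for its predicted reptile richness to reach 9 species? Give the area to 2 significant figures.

9 = 3.1 × A^0.29  ⇒  A^0.29 = 9/3.1 = 2.903
ln A = ln(2.903) / 0.29 = 1.0658 / 0.29 = 3.6752
A = e^3.6752 ≈ 39.46 square kilometres

39 square kilometres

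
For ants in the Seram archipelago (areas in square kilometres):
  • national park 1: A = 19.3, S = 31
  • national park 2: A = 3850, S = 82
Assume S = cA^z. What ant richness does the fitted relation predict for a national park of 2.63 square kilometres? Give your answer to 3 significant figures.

z = ln(82/31) / ln(3850/19.3) = 0.9727 / 5.2957 = 0.1837
c = 31 / 19.3^0.1837 = 31 / 1.722 = 18
S₃ = 18 × 2.63^0.1837 = 18 × 1.194 ≈ 21.5

21.5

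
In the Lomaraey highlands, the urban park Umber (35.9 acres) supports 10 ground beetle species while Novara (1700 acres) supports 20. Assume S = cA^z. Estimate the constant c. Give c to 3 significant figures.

5.26

z = ln(S₂/S₁) / ln(A₂/A₁) = ln(20/10) / ln(1700/35.9) = 0.6931 / 3.8576 = 0.1797
c = S₁ / A₁^z = 10 / 35.9^0.1797 = 10 / 1.903 = 5.255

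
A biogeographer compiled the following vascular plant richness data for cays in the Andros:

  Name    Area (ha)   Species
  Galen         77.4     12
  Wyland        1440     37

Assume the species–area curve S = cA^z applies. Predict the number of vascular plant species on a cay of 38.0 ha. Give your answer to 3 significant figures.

9.12

z = ln(37/12) / ln(1440/77.4) = 1.1260 / 2.9234 = 0.3852
c = 12 / 77.4^0.3852 = 12 / 5.339 = 2.247
S₃ = 2.247 × 38^0.3852 = 2.247 × 4.06 ≈ 9.124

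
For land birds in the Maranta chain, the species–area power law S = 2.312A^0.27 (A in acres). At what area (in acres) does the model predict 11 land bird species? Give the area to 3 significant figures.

11 = 2.312 × A^0.27  ⇒  A^0.27 = 11/2.312 = 4.758
ln A = ln(4.758) / 0.27 = 1.5598 / 0.27 = 5.7770
A = e^5.7770 ≈ 322.8 acres

323 acres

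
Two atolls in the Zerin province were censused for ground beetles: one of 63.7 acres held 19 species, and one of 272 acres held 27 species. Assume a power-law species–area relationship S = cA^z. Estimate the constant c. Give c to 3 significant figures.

6.95

z = ln(S₂/S₁) / ln(A₂/A₁) = ln(27/19) / ln(272/63.7) = 0.3514 / 1.4516 = 0.2421
c = S₁ / A₁^z = 19 / 63.7^0.2421 = 19 / 2.734 = 6.951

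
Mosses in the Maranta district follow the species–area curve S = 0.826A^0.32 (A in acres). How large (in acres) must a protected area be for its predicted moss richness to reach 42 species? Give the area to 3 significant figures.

215000 acres

42 = 0.826 × A^0.32  ⇒  A^0.32 = 42/0.826 = 50.85
ln A = ln(50.85) / 0.32 = 3.9288 / 0.32 = 12.2776
A = e^12.2776 ≈ 214828 acres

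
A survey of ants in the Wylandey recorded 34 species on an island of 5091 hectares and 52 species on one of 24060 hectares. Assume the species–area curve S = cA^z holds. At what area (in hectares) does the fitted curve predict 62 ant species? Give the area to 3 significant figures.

45800 hectares

z = ln(52/34) / ln(24060/5091) = 0.4249 / 1.5531 = 0.2736
c = 34 / 5091^0.2736 = 34 / 10.33 = 3.291
A = (62/3.291)^(1/0.2736) ⇒ ln A = ln(18.84)/0.2736 = 10.7312
A = e^10.7312 ≈ 45763 hectares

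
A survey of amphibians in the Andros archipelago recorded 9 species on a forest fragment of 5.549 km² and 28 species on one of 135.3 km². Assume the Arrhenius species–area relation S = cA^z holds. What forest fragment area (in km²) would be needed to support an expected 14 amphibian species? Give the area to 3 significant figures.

z = ln(28/9) / ln(135.3/5.549) = 1.1350 / 3.1939 = 0.3554
c = 9 / 5.549^0.3554 = 9 / 1.839 = 4.895
A = (14/4.895)^(1/0.3554) ⇒ ln A = ln(2.86)/0.3554 = 2.9570
A = e^2.9570 ≈ 19.24 km²

19.2 km²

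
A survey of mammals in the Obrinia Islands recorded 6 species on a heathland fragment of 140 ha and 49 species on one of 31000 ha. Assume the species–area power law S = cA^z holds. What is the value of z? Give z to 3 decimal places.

Taking logs: ln S = ln c + z ln A, so z = (ln S₂ − ln S₁)/(ln A₂ − ln A₁).
z = ln(49/6) / ln(31000/140) = ln(8.167) / ln(221.4) = 2.1001 / 5.4001 = 0.3889

0.389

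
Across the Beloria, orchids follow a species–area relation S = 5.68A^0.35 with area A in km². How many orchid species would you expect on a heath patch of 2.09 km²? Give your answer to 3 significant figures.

S = 5.68 × 2.09^0.35
ln S = ln 5.68 + 0.35 × ln 2.09 = 1.7370 + 0.35 × 0.7372 = 1.9950
S = e^1.9950 ≈ 7.352

7.35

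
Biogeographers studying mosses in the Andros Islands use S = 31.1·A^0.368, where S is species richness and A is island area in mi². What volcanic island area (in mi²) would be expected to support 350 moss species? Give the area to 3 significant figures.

719 mi²

350 = 31.1 × A^0.368  ⇒  A^0.368 = 350/31.1 = 11.25
ln A = ln(11.25) / 0.368 = 2.4207 / 0.368 = 6.5781
A = e^6.5781 ≈ 719.1 mi²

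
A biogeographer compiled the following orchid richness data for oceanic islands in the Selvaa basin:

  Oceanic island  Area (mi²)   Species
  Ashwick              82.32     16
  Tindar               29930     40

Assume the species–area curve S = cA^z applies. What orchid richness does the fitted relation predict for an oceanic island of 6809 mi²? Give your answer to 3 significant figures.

z = ln(40/16) / ln(29930/82.32) = 0.9163 / 5.8960 = 0.1554
c = 16 / 82.32^0.1554 = 16 / 1.985 = 8.062
S₃ = 8.062 × 6809^0.1554 = 8.062 × 3.942 ≈ 31.78

31.8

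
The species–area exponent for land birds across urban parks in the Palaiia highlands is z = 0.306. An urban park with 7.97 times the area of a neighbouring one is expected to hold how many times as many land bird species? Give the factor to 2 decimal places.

S₂/S₁ = (A₂/A₁)^z = 7.97^0.306
ln(S₂/S₁) = 0.306 × ln 7.97 = 0.306 × 2.0757 = 0.6352
S₂/S₁ = e^0.6352 ≈ 1.887

1.89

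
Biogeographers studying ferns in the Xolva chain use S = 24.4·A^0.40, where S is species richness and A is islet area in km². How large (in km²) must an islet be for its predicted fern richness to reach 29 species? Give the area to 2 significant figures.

29 = 24.4 × A^0.4  ⇒  A^0.4 = 29/24.4 = 1.189
ln A = ln(1.189) / 0.4 = 0.1727 / 0.4 = 0.4318
A = e^0.4318 ≈ 1.54 km²

1.5 km²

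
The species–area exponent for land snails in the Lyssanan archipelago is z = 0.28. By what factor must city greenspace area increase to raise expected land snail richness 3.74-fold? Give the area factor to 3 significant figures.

(A₂/A₁)^0.28 = 3.74, so A₂/A₁ = 3.74^(1/0.28) = 3.74^3.571
ln(A₂/A₁) = ln 3.74 / 0.28 = 1.3191 / 0.28 = 4.7110
A₂/A₁ = e^4.7110 ≈ 111.2

111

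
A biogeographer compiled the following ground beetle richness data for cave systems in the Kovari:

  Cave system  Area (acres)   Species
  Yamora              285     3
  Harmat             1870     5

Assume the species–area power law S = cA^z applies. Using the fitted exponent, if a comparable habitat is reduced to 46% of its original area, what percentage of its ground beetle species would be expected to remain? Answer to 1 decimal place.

z = ln(5/3) / ln(1870/285) = 0.5108 / 1.8812 = 0.2715
S_new/S_old = (A_new/A_old)^z = 0.46^0.2715 = exp(0.2715 × -0.7765) = 0.8099

81.0%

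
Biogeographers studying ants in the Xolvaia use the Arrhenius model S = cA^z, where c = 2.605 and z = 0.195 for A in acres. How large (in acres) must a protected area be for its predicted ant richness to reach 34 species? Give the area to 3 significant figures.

34 = 2.605 × A^0.195  ⇒  A^0.195 = 34/2.605 = 13.05
ln A = ln(13.05) / 0.195 = 2.5689 / 0.195 = 13.1740
A = e^13.1740 ≈ 526491 acres

526000 acres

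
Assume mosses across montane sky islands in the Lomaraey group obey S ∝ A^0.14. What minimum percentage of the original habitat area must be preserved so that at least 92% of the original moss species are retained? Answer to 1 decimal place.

Need (A_new/A_old)^0.14 = 0.92, so A_new/A_old = 0.92^(1/0.14) = 0.92^7.143
ln(A_new/A_old) = ln 0.92 / 0.14 = -0.0834 / 0.14 = -0.5956
A_new/A_old = e^-0.5956 ≈ 0.5512

55.1%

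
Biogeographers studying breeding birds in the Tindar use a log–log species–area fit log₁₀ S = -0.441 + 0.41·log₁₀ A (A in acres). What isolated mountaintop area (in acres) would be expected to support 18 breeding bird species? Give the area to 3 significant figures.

18 = 0.3622 × A^0.41  ⇒  A^0.41 = 18/0.3622 = 49.69
ln A = ln(49.69) / 0.41 = 3.9058 / 0.41 = 9.5264
A = e^9.5264 ≈ 13717 acres

13700 acres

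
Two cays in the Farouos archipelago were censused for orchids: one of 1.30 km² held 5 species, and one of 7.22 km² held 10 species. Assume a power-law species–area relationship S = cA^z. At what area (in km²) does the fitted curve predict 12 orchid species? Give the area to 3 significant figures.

z = ln(10/5) / ln(7.22/1.3) = 0.6931 / 1.7145 = 0.4043
c = 5 / 1.3^0.4043 = 5 / 1.112 = 4.497
A = (12/4.497)^(1/0.4043) ⇒ ln A = ln(2.669)/0.4043 = 2.4278
A = e^2.4278 ≈ 11.33 km²

11.3 km²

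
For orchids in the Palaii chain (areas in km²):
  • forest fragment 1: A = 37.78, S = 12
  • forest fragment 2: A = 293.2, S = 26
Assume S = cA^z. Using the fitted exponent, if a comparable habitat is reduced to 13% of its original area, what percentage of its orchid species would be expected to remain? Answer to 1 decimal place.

z = ln(26/12) / ln(293.2/37.78) = 0.7732 / 2.0491 = 0.3773
S_new/S_old = (A_new/A_old)^z = 0.13^0.3773 = exp(0.3773 × -2.0402) = 0.4631

46.3%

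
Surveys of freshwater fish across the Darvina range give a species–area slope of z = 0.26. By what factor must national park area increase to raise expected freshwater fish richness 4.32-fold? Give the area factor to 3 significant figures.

(A₂/A₁)^0.26 = 4.32, so A₂/A₁ = 4.32^(1/0.26) = 4.32^3.846
ln(A₂/A₁) = ln 4.32 / 0.26 = 1.4633 / 0.26 = 5.6279
A₂/A₁ = e^5.6279 ≈ 278.1

278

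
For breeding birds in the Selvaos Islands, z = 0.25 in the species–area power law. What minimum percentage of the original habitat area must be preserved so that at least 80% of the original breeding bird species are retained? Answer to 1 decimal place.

Need (A_new/A_old)^0.25 = 0.8, so A_new/A_old = 0.8^(1/0.25) = 0.8^4
ln(A_new/A_old) = ln 0.8 / 0.25 = -0.2231 / 0.25 = -0.8926
A_new/A_old = e^-0.8926 ≈ 0.4096

41.0%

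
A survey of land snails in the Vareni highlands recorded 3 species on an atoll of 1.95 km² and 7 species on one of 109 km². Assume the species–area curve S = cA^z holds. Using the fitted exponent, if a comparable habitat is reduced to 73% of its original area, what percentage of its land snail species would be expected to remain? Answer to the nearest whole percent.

z = ln(7/3) / ln(109/1.95) = 0.8473 / 4.0235 = 0.2106
S_new/S_old = (A_new/A_old)^z = 0.73^0.2106 = exp(0.2106 × -0.3147) = 0.9359

94%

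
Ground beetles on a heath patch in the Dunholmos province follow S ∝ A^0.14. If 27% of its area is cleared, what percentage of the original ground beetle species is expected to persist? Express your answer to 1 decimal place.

95.7%

S_new/S_old = (A_new/A_old)^z = 0.73^0.14
= exp(0.14 × ln 0.73) = exp(0.14 × -0.3147) = exp(-0.0441) ≈ 0.9569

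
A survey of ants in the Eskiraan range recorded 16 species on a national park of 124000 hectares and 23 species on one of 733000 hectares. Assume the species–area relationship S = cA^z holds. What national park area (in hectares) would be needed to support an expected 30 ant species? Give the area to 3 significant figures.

z = ln(23/16) / ln(733000/124000) = 0.3629 / 1.7769 = 0.2042
c = 16 / 124000^0.2042 = 16 / 10.97 = 1.458
A = (30/1.458)^(1/0.2042) ⇒ ln A = ln(20.57)/0.2042 = 14.8058
A = e^14.8058 ≈ 2692125 hectares

2690000 hectares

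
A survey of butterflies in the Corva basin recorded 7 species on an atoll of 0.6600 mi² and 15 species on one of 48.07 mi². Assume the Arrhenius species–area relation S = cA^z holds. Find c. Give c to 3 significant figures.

7.54

z = ln(S₂/S₁) / ln(A₂/A₁) = ln(15/7) / ln(48.07/0.66) = 0.7621 / 4.2882 = 0.1777
c = S₁ / A₁^z = 7 / 0.66^0.1777 = 7 / 0.9288 = 7.537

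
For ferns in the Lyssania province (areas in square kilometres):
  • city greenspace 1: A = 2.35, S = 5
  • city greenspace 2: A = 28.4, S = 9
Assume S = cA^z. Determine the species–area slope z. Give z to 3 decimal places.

Taking logs: ln S = ln c + z ln A, so z = (ln S₂ − ln S₁)/(ln A₂ − ln A₁).
z = ln(9/5) / ln(28.4/2.35) = ln(1.8) / ln(12.09) = 0.5878 / 2.4920 = 0.2359

0.236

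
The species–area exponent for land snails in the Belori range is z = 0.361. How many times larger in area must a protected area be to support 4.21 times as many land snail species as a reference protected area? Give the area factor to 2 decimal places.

(A₂/A₁)^0.361 = 4.21, so A₂/A₁ = 4.21^(1/0.361) = 4.21^2.77
ln(A₂/A₁) = ln 4.21 / 0.361 = 1.4375 / 0.361 = 3.9819
A₂/A₁ = e^3.9819 ≈ 53.62

53.62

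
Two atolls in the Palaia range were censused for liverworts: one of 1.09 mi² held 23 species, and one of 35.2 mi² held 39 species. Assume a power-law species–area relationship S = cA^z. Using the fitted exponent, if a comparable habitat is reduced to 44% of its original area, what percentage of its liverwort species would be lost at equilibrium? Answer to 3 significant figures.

11.7%

z = ln(39/23) / ln(35.2/1.09) = 0.5281 / 3.4749 = 0.1520
S_new/S_old = (A_new/A_old)^z = 0.44^0.1520 = exp(0.1520 × -0.8210) = 0.8827
Fraction lost = 1 − 0.8827 = 0.1173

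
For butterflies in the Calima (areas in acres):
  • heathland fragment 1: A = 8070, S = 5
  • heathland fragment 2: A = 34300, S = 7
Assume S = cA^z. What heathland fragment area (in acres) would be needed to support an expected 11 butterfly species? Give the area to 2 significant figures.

z = ln(7/5) / ln(34300/8070) = 0.3365 / 1.4470 = 0.2325
c = 5 / 8070^0.2325 = 5 / 8.1 = 0.6173
A = (11/0.6173)^(1/0.2325) ⇒ ln A = ln(17.82)/0.2325 = 12.3867
A = e^12.3867 ≈ 239583 acres

240000 acres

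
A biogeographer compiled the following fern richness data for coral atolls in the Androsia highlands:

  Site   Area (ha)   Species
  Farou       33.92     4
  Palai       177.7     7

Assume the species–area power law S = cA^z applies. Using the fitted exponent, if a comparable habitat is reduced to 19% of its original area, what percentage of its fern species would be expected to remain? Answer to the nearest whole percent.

57%

z = ln(7/4) / ln(177.7/33.92) = 0.5596 / 1.6561 = 0.3379
S_new/S_old = (A_new/A_old)^z = 0.19^0.3379 = exp(0.3379 × -1.6607) = 0.5705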